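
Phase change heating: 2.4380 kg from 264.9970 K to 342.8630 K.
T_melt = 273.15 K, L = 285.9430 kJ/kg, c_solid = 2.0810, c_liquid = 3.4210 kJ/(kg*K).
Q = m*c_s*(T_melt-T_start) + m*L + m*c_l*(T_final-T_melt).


Q1 (sensible, solid) = 2.4380 * 2.0810 * 8.1530 = 41.3641 kJ
Q2 (latent) = 2.4380 * 285.9430 = 697.1290 kJ
Q3 (sensible, liquid) = 2.4380 * 3.4210 * 69.7130 = 581.4342 kJ
Q_total = 1319.9273 kJ

1319.9273 kJ


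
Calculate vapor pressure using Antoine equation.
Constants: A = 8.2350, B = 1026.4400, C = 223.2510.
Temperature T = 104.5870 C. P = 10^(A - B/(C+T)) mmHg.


C+T = 327.8380
B/(C+T) = 3.1309
log10(P) = 8.2350 - 3.1309 = 5.1041
P = 10^5.1041 = 127075.9540 mmHg

127075.9540 mmHg


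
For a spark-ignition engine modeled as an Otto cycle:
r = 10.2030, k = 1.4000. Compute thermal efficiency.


r^(k-1) = 2.5322
eta = 1 - 1/2.5322 = 0.6051 = 60.5080%

60.5080%


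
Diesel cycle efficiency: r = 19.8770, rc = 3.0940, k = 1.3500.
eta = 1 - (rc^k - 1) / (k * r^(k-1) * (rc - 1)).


r^(k-1) = 2.8472
rc^k = 4.5941
eta = 0.5535 = 55.3461%

55.3461%


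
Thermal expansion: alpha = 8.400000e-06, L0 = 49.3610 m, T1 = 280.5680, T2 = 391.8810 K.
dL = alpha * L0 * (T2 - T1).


dT = 111.3130 K
dL = 8.400000e-06 * 49.3610 * 111.3130 = 0.046154 m
L_final = 49.407154 m

dL = 0.046154 m


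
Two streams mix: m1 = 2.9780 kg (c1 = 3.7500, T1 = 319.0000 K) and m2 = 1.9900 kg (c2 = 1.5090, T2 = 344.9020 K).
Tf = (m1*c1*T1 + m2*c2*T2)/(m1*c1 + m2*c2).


num = 4598.1422
den = 14.1704
Tf = 324.4890 K

324.4890 K


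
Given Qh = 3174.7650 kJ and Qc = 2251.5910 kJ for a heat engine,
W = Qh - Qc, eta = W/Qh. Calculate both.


W = 3174.7650 - 2251.5910 = 923.1740 kJ
eta = 923.1740 / 3174.7650 = 0.2908 = 29.0785%

W = 923.1740 kJ, eta = 29.0785%


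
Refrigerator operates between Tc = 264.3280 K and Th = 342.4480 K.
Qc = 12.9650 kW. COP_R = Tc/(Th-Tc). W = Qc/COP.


COP = 264.3280 / 78.1200 = 3.3836
W = 12.9650 / 3.3836 = 3.8317 kW

COP = 3.3836, W = 3.8317 kW


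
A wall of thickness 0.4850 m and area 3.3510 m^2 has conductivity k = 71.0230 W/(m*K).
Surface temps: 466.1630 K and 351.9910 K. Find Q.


dT = 114.1720 K
Q = 71.0230 * 3.3510 * 114.1720 / 0.4850 = 56026.2185 W

56026.2185 W


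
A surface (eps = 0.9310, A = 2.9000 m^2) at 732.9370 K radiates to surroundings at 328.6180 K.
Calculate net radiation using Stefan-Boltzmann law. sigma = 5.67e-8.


T^4 = 2.8858e+11
Tsurr^4 = 1.1662e+10
Q = 0.9310 * 5.67e-8 * 2.9000 * 2.7692e+11 = 42391.8741 W

42391.8741 W


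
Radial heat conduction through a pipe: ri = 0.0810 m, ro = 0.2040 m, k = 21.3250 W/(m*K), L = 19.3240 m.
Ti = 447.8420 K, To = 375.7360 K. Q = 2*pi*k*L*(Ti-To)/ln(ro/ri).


dT = 72.1060 K
ln(ro/ri) = 0.9237
Q = 2*pi*21.3250*19.3240*72.1060 / 0.9237 = 202125.0351 W

202125.0351 W


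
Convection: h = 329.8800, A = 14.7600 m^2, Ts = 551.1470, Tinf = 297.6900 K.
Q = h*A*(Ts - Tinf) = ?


dT = 253.4570 K
Q = 329.8800 * 14.7600 * 253.4570 = 1234089.4326 W

1234089.4326 W


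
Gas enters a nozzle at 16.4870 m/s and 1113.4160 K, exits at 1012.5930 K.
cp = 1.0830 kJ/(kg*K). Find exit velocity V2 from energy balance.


dT = 100.8230 K
2*cp*1000*dT = 218382.6180
V1^2 = 271.8212
V2 = sqrt(218654.4392) = 467.6050 m/s

467.6050 m/s


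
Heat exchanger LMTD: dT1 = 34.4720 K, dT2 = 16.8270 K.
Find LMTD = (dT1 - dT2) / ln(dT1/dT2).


dT1/dT2 = 2.0486
ln(dT1/dT2) = 0.7172
LMTD = 17.6450 / 0.7172 = 24.6039 K

24.6039 K


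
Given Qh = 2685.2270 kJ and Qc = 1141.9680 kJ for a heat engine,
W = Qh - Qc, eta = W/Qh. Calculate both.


W = 2685.2270 - 1141.9680 = 1543.2590 kJ
eta = 1543.2590 / 2685.2270 = 0.5747 = 57.4722%

W = 1543.2590 kJ, eta = 57.4722%


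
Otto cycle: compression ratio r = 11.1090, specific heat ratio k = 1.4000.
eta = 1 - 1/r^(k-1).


r^(k-1) = 2.6198
eta = 1 - 1/2.6198 = 0.6183 = 61.8293%

61.8293%


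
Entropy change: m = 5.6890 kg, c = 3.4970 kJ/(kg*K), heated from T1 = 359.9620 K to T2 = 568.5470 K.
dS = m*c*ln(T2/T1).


T2/T1 = 1.5795
ln(T2/T1) = 0.4571
dS = 5.6890 * 3.4970 * 0.4571 = 9.0935 kJ/K

9.0935 kJ/K


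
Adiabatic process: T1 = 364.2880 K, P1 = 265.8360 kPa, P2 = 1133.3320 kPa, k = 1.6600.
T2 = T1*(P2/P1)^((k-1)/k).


(k-1)/k = 0.3976
(P2/P1)^exp = 1.7798
T2 = 364.2880 * 1.7798 = 648.3728 K

648.3728 K


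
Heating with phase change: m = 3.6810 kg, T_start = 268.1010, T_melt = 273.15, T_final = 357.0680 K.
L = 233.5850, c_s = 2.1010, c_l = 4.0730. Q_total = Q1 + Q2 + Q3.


Q1 (sensible, solid) = 3.6810 * 2.1010 * 5.0490 = 39.0479 kJ
Q2 (latent) = 3.6810 * 233.5850 = 859.8264 kJ
Q3 (sensible, liquid) = 3.6810 * 4.0730 * 83.9180 = 1258.1585 kJ
Q_total = 2157.0327 kJ

2157.0327 kJ


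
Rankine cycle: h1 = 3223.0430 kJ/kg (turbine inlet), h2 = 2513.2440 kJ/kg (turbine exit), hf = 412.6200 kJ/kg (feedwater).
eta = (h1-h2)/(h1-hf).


W = 709.7990 kJ/kg
Q_in = 2810.4230 kJ/kg
eta = 0.2526 = 25.2559%

eta = 25.2559%


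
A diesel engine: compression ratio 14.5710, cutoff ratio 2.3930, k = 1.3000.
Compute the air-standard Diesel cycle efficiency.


r^(k-1) = 2.2338
rc^k = 3.1090
eta = 0.4786 = 47.8634%

47.8634%


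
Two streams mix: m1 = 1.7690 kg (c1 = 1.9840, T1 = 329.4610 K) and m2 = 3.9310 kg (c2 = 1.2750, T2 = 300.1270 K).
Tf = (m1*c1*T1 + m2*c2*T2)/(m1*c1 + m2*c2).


num = 2660.5520
den = 8.5217
Tf = 312.2083 K

312.2083 K


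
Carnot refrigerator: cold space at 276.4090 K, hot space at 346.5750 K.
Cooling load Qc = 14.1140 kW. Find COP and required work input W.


COP = 276.4090 / 70.1660 = 3.9394
W = 14.1140 / 3.9394 = 3.5828 kW

COP = 3.9394, W = 3.5828 kW


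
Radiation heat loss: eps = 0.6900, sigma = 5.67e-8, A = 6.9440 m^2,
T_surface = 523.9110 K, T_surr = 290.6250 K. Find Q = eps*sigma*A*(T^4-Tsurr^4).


T^4 = 7.5341e+10
Tsurr^4 = 7.1340e+09
Q = 0.6900 * 5.67e-8 * 6.9440 * 6.8207e+10 = 18529.7469 W

18529.7469 W


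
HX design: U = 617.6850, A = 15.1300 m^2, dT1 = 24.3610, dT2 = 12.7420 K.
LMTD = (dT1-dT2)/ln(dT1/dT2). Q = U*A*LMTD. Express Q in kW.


LMTD = 17.9283 K
Q = 617.6850 * 15.1300 * 17.9283 = 167550.6833 W = 167.5507 kW

167.5507 kW


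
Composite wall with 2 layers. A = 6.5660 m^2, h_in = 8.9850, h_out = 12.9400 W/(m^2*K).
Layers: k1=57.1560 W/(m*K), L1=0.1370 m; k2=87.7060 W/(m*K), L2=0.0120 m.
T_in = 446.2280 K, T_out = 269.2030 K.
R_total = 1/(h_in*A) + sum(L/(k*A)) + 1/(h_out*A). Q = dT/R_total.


R_conv_in = 1/(8.9850*6.5660) = 0.0170
R_1 = 0.1370/(57.1560*6.5660) = 0.0004
R_2 = 0.0120/(87.7060*6.5660) = 2.0838e-05
R_conv_out = 1/(12.9400*6.5660) = 0.0118
R_total = 0.0291 K/W
Q = 177.0250 / 0.0291 = 6082.0751 W

R_total = 0.0291 K/W, Q = 6082.0751 W


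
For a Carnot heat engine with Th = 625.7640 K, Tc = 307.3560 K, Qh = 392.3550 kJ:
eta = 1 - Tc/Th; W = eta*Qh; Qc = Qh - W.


eta = 1 - 307.3560/625.7640 = 0.5088
W = 0.5088 * 392.3550 = 199.6423 kJ
Qc = 392.3550 - 199.6423 = 192.7127 kJ

eta = 50.8831%, W = 199.6423 kJ, Qc = 192.7127 kJ


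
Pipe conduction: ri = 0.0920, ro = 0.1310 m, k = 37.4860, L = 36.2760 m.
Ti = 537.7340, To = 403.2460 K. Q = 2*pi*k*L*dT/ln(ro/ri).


dT = 134.4880 K
ln(ro/ri) = 0.3534
Q = 2*pi*37.4860*36.2760*134.4880 / 0.3534 = 3251431.4662 W

3251431.4662 W


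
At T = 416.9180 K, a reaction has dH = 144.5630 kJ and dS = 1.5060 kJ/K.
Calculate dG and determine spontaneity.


T*dS = 416.9180 * 1.5060 = 627.8785 kJ
dG = 144.5630 - 627.8785 = -483.3155 kJ (spontaneous)

dG = -483.3155 kJ, spontaneous


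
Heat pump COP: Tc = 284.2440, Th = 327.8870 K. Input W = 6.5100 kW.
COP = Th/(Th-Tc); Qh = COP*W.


COP = 327.8870 / 43.6430 = 7.5129
Qh = 7.5129 * 6.5100 = 48.9092 kW

COP = 7.5129, Qh = 48.9092 kW


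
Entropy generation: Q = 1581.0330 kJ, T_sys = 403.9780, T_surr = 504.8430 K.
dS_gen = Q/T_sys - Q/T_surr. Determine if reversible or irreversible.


dS_sys = 1581.0330/403.9780 = 3.9137 kJ/K
dS_surr = -1581.0330/504.8430 = -3.1317 kJ/K
dS_gen = 3.9137 - 3.1317 = 0.7819 kJ/K (irreversible)

dS_gen = 0.7819 kJ/K, irreversible


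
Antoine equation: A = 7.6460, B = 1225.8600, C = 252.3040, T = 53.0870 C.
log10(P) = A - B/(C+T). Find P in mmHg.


C+T = 305.3910
B/(C+T) = 4.0141
log10(P) = 7.6460 - 4.0141 = 3.6319
P = 10^3.6319 = 4284.8220 mmHg

4284.8220 mmHg


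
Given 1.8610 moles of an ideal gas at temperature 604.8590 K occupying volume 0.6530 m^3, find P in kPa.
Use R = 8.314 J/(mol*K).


P = nRT/V = 1.8610 * 8.314 * 604.8590 / 0.6530
= 9358.5926 / 0.6530 = 14331.6885 Pa = 14.3317 kPa

14.3317 kPa


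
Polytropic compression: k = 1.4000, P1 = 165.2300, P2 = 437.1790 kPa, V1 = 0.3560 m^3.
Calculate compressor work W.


(k-1)/k = 0.2857
(P2/P1)^exp = 1.3205
W = 3.5000 * 165.2300 * 0.3560 * (1.3205 - 1) = 65.9809 kJ

65.9809 kJ


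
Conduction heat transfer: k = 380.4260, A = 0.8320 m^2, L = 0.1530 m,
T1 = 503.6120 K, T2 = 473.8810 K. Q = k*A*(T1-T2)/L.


dT = 29.7310 K
Q = 380.4260 * 0.8320 * 29.7310 / 0.1530 = 61505.1672 W

61505.1672 W


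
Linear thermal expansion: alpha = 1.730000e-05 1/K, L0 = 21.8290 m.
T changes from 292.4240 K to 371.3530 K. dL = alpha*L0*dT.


dT = 78.9290 K
dL = 1.730000e-05 * 21.8290 * 78.9290 = 0.029807 m
L_final = 21.858807 m

dL = 0.029807 m


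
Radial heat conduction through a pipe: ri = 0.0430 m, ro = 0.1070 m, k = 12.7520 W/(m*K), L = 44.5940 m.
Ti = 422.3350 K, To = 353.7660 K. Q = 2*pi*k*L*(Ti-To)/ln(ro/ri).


dT = 68.5690 K
ln(ro/ri) = 0.9116
Q = 2*pi*12.7520*44.5940*68.5690 / 0.9116 = 268747.4917 W

268747.4917 W


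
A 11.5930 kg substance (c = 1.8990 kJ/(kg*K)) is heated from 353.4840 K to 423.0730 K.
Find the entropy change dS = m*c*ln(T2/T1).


T2/T1 = 1.1969
ln(T2/T1) = 0.1797
dS = 11.5930 * 1.8990 * 0.1797 = 3.9563 kJ/K

3.9563 kJ/K


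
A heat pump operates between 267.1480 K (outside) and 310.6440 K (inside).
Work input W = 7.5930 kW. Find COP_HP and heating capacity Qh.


COP = 310.6440 / 43.4960 = 7.1419
Qh = 7.1419 * 7.5930 = 54.2284 kW

COP = 7.1419, Qh = 54.2284 kW


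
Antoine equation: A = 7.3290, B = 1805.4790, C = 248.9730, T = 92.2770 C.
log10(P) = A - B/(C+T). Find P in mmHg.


C+T = 341.2500
B/(C+T) = 5.2908
log10(P) = 7.3290 - 5.2908 = 2.0382
P = 10^2.0382 = 109.1991 mmHg

109.1991 mmHg


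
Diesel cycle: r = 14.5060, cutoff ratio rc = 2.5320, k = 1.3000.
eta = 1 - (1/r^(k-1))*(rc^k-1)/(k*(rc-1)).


r^(k-1) = 2.2308
rc^k = 3.3458
eta = 0.4720 = 47.2006%

47.2006%


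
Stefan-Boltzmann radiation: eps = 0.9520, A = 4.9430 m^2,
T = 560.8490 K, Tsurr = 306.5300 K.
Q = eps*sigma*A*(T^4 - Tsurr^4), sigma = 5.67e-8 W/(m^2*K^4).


T^4 = 9.8943e+10
Tsurr^4 = 8.8286e+09
Q = 0.9520 * 5.67e-8 * 4.9430 * 9.0114e+10 = 24043.8164 W

24043.8164 W


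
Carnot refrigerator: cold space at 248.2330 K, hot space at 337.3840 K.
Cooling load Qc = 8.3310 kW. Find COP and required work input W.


COP = 248.2330 / 89.1510 = 2.7844
W = 8.3310 / 2.7844 = 2.9920 kW

COP = 2.7844, W = 2.9920 kW


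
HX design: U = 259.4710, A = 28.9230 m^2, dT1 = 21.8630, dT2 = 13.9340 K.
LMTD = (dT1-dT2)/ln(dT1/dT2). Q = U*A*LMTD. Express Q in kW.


LMTD = 17.6019 K
Q = 259.4710 * 28.9230 * 17.6019 = 132096.3056 W = 132.0963 kW

132.0963 kW


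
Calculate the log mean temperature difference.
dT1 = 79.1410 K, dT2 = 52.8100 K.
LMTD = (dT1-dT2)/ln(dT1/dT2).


dT1/dT2 = 1.4986
ln(dT1/dT2) = 0.4045
LMTD = 26.3310 / 0.4045 = 65.0903 K

65.0903 K


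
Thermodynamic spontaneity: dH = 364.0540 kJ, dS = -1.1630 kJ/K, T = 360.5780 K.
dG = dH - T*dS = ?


T*dS = 360.5780 * -1.1630 = -419.3522 kJ
dG = 364.0540 + 419.3522 = 783.4062 kJ (non-spontaneous)

dG = 783.4062 kJ, non-spontaneous


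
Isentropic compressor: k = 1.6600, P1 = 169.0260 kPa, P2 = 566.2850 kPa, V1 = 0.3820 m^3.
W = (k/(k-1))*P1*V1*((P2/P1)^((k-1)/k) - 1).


(k-1)/k = 0.3976
(P2/P1)^exp = 1.6172
W = 2.5152 * 169.0260 * 0.3820 * (1.6172 - 1) = 100.2343 kJ

100.2343 kJ


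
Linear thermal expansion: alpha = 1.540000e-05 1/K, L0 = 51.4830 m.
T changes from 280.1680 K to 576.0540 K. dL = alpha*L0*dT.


dT = 295.8860 K
dL = 1.540000e-05 * 51.4830 * 295.8860 = 0.234590 m
L_final = 51.717590 m

dL = 0.234590 m


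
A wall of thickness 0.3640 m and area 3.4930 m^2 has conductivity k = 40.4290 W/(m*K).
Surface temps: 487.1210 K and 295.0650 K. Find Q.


dT = 192.0560 K
Q = 40.4290 * 3.4930 * 192.0560 / 0.3640 = 74510.6035 W

74510.6035 W


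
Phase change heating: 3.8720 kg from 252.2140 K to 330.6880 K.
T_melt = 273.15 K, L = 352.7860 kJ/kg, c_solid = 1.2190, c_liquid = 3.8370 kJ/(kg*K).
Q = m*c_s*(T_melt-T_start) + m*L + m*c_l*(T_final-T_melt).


Q1 (sensible, solid) = 3.8720 * 1.2190 * 20.9360 = 98.8173 kJ
Q2 (latent) = 3.8720 * 352.7860 = 1365.9874 kJ
Q3 (sensible, liquid) = 3.8720 * 3.8370 * 57.5380 = 854.8342 kJ
Q_total = 2319.6389 kJ

2319.6389 kJ


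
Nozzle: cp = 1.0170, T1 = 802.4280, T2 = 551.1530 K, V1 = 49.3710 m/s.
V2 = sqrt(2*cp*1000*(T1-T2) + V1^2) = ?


dT = 251.2750 K
2*cp*1000*dT = 511093.3500
V1^2 = 2437.4956
V2 = sqrt(513530.8456) = 716.6107 m/s

716.6107 m/s


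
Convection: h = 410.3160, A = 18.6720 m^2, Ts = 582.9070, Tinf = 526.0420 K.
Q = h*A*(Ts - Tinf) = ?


dT = 56.8650 K
Q = 410.3160 * 18.6720 * 56.8650 = 435666.6683 W

435666.6683 W


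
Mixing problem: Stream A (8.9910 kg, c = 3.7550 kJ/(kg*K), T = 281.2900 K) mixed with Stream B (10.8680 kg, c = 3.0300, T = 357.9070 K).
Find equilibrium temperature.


num = 21282.5812
den = 66.6912
Tf = 319.1211 K

319.1211 K


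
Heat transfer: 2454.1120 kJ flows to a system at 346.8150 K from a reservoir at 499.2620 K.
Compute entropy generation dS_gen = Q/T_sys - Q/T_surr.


dS_sys = 2454.1120/346.8150 = 7.0761 kJ/K
dS_surr = -2454.1120/499.2620 = -4.9155 kJ/K
dS_gen = 7.0761 - 4.9155 = 2.1607 kJ/K (irreversible)

dS_gen = 2.1607 kJ/K, irreversible


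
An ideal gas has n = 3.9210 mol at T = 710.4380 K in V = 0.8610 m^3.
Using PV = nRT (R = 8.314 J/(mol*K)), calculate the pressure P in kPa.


P = nRT/V = 3.9210 * 8.314 * 710.4380 / 0.8610
= 23159.7062 / 0.8610 = 26898.6135 Pa = 26.8986 kPa

26.8986 kPa


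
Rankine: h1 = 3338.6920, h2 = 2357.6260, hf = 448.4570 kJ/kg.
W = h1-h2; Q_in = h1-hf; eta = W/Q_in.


W = 981.0660 kJ/kg
Q_in = 2890.2350 kJ/kg
eta = 0.3394 = 33.9442%

eta = 33.9442%


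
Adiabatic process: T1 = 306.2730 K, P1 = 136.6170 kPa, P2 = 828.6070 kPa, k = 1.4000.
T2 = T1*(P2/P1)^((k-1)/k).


(k-1)/k = 0.2857
(P2/P1)^exp = 1.6737
T2 = 306.2730 * 1.6737 = 512.5997 K

512.5997 K


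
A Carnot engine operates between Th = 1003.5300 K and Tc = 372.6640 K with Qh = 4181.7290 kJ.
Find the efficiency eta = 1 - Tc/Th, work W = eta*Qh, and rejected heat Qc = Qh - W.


eta = 1 - 372.6640/1003.5300 = 0.6286
W = 0.6286 * 4181.7290 = 2628.8309 kJ
Qc = 4181.7290 - 2628.8309 = 1552.8981 kJ

eta = 62.8647%, W = 2628.8309 kJ, Qc = 1552.8981 kJ


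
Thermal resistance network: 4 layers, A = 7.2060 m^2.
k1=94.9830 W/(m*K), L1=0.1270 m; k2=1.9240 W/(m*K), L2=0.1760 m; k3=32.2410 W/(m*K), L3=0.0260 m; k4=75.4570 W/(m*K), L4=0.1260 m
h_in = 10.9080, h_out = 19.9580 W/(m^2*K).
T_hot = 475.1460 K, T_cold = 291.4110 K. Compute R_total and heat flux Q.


R_conv_in = 1/(10.9080*7.2060) = 0.0127
R_1 = 0.1270/(94.9830*7.2060) = 0.0002
R_2 = 0.1760/(1.9240*7.2060) = 0.0127
R_3 = 0.0260/(32.2410*7.2060) = 0.0001
R_4 = 0.1260/(75.4570*7.2060) = 0.0002
R_conv_out = 1/(19.9580*7.2060) = 0.0070
R_total = 0.0329 K/W
Q = 183.7350 / 0.0329 = 5584.8135 W

R_total = 0.0329 K/W, Q = 5584.8135 W


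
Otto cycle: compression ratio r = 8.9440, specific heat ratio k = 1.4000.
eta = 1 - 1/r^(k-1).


r^(k-1) = 2.4022
eta = 1 - 1/2.4022 = 0.5837 = 58.3718%

58.3718%


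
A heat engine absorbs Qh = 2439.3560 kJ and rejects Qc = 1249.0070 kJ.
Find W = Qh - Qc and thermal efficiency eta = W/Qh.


W = 2439.3560 - 1249.0070 = 1190.3490 kJ
eta = 1190.3490 / 2439.3560 = 0.4880 = 48.7977%

W = 1190.3490 kJ, eta = 48.7977%


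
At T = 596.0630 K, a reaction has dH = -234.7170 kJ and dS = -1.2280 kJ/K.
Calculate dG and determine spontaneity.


T*dS = 596.0630 * -1.2280 = -731.9654 kJ
dG = -234.7170 + 731.9654 = 497.2484 kJ (non-spontaneous)

dG = 497.2484 kJ, non-spontaneous


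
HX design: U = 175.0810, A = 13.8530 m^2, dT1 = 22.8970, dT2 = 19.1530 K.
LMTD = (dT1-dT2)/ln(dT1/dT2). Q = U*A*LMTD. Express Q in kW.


LMTD = 20.9693 K
Q = 175.0810 * 13.8530 * 20.9693 = 50858.9352 W = 50.8589 kW

50.8589 kW


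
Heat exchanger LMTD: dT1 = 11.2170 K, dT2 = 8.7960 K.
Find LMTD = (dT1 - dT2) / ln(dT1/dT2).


dT1/dT2 = 1.2752
ln(dT1/dT2) = 0.2431
LMTD = 2.4210 / 0.2431 = 9.9575 K

9.9575 K


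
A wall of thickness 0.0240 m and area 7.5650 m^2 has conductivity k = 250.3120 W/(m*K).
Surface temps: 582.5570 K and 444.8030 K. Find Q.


dT = 137.7540 K
Q = 250.3120 * 7.5650 * 137.7540 / 0.0240 = 1.0869e+07 W

1.0869e+07 W


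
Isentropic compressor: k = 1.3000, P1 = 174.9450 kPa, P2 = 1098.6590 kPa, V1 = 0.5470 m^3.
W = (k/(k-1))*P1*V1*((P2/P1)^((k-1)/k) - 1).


(k-1)/k = 0.2308
(P2/P1)^exp = 1.5281
W = 4.3333 * 174.9450 * 0.5470 * (1.5281 - 1) = 218.9815 kJ

218.9815 kJ


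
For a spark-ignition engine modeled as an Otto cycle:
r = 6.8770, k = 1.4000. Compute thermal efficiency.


r^(k-1) = 2.1625
eta = 1 - 1/2.1625 = 0.5376 = 53.7576%

53.7576%


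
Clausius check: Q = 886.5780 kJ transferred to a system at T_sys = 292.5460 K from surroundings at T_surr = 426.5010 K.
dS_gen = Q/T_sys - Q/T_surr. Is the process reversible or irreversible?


dS_sys = 886.5780/292.5460 = 3.0306 kJ/K
dS_surr = -886.5780/426.5010 = -2.0787 kJ/K
dS_gen = 3.0306 - 2.0787 = 0.9518 kJ/K (irreversible)

dS_gen = 0.9518 kJ/K, irreversible


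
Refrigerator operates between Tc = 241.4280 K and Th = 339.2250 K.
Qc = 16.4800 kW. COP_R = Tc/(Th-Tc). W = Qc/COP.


COP = 241.4280 / 97.7970 = 2.4687
W = 16.4800 / 2.4687 = 6.6757 kW

COP = 2.4687, W = 6.6757 kW


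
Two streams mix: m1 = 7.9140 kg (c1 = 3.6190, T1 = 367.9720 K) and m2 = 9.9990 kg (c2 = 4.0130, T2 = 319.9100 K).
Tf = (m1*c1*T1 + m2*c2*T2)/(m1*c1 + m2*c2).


num = 23375.7044
den = 68.7668
Tf = 339.9274 K

339.9274 K


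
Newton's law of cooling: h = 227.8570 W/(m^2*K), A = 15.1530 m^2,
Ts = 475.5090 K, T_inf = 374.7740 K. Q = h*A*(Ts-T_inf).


dT = 100.7350 K
Q = 227.8570 * 15.1530 * 100.7350 = 347809.4592 W

347809.4592 W


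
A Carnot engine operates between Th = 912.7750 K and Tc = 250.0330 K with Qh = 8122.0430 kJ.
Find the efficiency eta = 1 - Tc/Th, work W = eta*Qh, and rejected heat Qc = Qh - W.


eta = 1 - 250.0330/912.7750 = 0.7261
W = 0.7261 * 8122.0430 = 5897.2025 kJ
Qc = 8122.0430 - 5897.2025 = 2224.8405 kJ

eta = 72.6074%, W = 5897.2025 kJ, Qc = 2224.8405 kJ


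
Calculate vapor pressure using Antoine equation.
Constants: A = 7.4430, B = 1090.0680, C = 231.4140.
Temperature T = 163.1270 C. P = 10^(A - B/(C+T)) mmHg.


C+T = 394.5410
B/(C+T) = 2.7629
log10(P) = 7.4430 - 2.7629 = 4.6801
P = 10^4.6801 = 47876.6379 mmHg

47876.6379 mmHg


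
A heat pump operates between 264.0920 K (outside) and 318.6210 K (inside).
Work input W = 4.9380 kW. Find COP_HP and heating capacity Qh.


COP = 318.6210 / 54.5290 = 5.8431
Qh = 5.8431 * 4.9380 = 28.8535 kW

COP = 5.8431, Qh = 28.8535 kW


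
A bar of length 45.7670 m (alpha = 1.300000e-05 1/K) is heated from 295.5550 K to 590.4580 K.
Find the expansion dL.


dT = 294.9030 K
dL = 1.300000e-05 * 45.7670 * 294.9030 = 0.175459 m
L_final = 45.942459 m

dL = 0.175459 m


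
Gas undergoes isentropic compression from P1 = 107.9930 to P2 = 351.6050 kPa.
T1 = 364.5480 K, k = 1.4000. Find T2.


(k-1)/k = 0.2857
(P2/P1)^exp = 1.4011
T2 = 364.5480 * 1.4011 = 510.7741 K

510.7741 K


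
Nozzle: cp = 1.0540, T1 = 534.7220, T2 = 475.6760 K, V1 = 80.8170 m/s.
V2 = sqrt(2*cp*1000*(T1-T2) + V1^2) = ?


dT = 59.0460 K
2*cp*1000*dT = 124468.9680
V1^2 = 6531.3875
V2 = sqrt(131000.3555) = 361.9397 m/s

361.9397 m/s


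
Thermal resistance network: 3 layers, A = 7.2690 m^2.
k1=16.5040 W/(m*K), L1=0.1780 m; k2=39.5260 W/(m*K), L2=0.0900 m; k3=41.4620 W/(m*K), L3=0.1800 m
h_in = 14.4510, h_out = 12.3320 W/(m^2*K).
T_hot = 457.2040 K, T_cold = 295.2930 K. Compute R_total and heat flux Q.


R_conv_in = 1/(14.4510*7.2690) = 0.0095
R_1 = 0.1780/(16.5040*7.2690) = 0.0015
R_2 = 0.0900/(39.5260*7.2690) = 0.0003
R_3 = 0.1800/(41.4620*7.2690) = 0.0006
R_conv_out = 1/(12.3320*7.2690) = 0.0112
R_total = 0.0231 K/W
Q = 161.9110 / 0.0231 = 7018.3764 W

R_total = 0.0231 K/W, Q = 7018.3764 W


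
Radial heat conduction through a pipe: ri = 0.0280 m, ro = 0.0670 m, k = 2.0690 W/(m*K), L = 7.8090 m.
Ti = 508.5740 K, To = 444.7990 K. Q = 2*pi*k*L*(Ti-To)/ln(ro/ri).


dT = 63.7750 K
ln(ro/ri) = 0.8725
Q = 2*pi*2.0690*7.8090*63.7750 / 0.8725 = 7420.3900 W

7420.3900 W


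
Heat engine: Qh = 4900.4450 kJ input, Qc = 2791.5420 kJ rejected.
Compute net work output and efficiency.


W = 4900.4450 - 2791.5420 = 2108.9030 kJ
eta = 2108.9030 / 4900.4450 = 0.4303 = 43.0349%

W = 2108.9030 kJ, eta = 43.0349%


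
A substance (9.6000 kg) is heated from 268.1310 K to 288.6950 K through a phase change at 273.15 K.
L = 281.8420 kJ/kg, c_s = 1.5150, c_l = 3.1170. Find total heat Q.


Q1 (sensible, solid) = 9.6000 * 1.5150 * 5.0190 = 72.9963 kJ
Q2 (latent) = 9.6000 * 281.8420 = 2705.6832 kJ
Q3 (sensible, liquid) = 9.6000 * 3.1170 * 15.5450 = 465.1561 kJ
Q_total = 3243.8357 kJ

3243.8357 kJ


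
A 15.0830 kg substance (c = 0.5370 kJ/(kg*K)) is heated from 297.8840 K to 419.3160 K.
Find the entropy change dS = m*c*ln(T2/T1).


T2/T1 = 1.4076
ln(T2/T1) = 0.3419
dS = 15.0830 * 0.5370 * 0.3419 = 2.7694 kJ/K

2.7694 kJ/K


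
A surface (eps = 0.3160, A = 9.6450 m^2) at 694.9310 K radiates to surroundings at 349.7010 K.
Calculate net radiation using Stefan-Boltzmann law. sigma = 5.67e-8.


T^4 = 2.3322e+11
Tsurr^4 = 1.4955e+10
Q = 0.3160 * 5.67e-8 * 9.6450 * 2.1827e+11 = 37718.7607 W

37718.7607 W


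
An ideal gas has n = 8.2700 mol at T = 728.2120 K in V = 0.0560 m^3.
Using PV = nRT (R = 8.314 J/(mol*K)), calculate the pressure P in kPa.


P = nRT/V = 8.2700 * 8.314 * 728.2120 / 0.0560
= 50069.5123 / 0.0560 = 894098.4335 Pa = 894.0984 kPa

894.0984 kPa


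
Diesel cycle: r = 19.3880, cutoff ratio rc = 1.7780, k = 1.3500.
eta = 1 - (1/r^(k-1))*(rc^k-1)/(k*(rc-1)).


r^(k-1) = 2.8225
rc^k = 2.1747
eta = 0.6037 = 60.3729%

60.3729%


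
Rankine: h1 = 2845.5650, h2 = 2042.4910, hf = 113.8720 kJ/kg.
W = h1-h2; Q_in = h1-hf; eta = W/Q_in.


W = 803.0740 kJ/kg
Q_in = 2731.6930 kJ/kg
eta = 0.2940 = 29.3984%

eta = 29.3984%


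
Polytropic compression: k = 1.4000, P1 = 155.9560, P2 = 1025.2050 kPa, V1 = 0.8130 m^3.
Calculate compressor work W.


(k-1)/k = 0.2857
(P2/P1)^exp = 1.7126
W = 3.5000 * 155.9560 * 0.8130 * (1.7126 - 1) = 316.2389 kJ

316.2389 kJ


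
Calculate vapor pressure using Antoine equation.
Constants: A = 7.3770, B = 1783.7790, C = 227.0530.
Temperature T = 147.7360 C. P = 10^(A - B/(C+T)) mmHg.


C+T = 374.7890
B/(C+T) = 4.7594
log10(P) = 7.3770 - 4.7594 = 2.6176
P = 10^2.6176 = 414.5511 mmHg

414.5511 mmHg


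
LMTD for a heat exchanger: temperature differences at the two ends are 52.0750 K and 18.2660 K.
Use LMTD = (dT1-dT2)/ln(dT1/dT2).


dT1/dT2 = 2.8509
ln(dT1/dT2) = 1.0476
LMTD = 33.8090 / 1.0476 = 32.2715 K

32.2715 K


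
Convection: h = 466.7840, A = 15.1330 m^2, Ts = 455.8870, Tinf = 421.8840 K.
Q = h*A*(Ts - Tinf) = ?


dT = 34.0030 K
Q = 466.7840 * 15.1330 * 34.0030 = 240191.8288 W

240191.8288 W


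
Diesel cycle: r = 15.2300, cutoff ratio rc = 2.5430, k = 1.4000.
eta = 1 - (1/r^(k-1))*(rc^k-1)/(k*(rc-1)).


r^(k-1) = 2.9722
rc^k = 3.6939
eta = 0.5804 = 58.0427%

58.0427%


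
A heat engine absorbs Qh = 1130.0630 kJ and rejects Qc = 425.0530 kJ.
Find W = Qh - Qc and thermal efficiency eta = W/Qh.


W = 1130.0630 - 425.0530 = 705.0100 kJ
eta = 705.0100 / 1130.0630 = 0.6239 = 62.3868%

W = 705.0100 kJ, eta = 62.3868%


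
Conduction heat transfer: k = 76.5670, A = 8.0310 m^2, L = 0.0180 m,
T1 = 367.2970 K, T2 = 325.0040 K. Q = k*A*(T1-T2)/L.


dT = 42.2930 K
Q = 76.5670 * 8.0310 * 42.2930 / 0.0180 = 1444798.3744 W

1444798.3744 W


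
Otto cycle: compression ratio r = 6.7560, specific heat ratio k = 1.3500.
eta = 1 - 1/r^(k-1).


r^(k-1) = 1.9516
eta = 1 - 1/1.9516 = 0.4876 = 48.7601%

48.7601%


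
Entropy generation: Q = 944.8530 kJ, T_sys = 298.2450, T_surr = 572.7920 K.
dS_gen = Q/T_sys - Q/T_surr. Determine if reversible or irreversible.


dS_sys = 944.8530/298.2450 = 3.1680 kJ/K
dS_surr = -944.8530/572.7920 = -1.6496 kJ/K
dS_gen = 3.1680 - 1.6496 = 1.5185 kJ/K (irreversible)

dS_gen = 1.5185 kJ/K, irreversible


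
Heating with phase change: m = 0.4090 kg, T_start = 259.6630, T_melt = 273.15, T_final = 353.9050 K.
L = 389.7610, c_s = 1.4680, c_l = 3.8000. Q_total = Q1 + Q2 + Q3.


Q1 (sensible, solid) = 0.4090 * 1.4680 * 13.4870 = 8.0978 kJ
Q2 (latent) = 0.4090 * 389.7610 = 159.4122 kJ
Q3 (sensible, liquid) = 0.4090 * 3.8000 * 80.7550 = 125.5094 kJ
Q_total = 293.0194 kJ

293.0194 kJ


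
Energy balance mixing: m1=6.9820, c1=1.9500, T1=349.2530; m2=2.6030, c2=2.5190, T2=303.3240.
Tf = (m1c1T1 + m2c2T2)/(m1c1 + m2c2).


num = 6743.9271
den = 20.1719
Tf = 334.3236 K

334.3236 K


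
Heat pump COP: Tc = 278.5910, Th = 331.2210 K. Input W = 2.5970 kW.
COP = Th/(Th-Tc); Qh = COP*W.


COP = 331.2210 / 52.6300 = 6.2934
Qh = 6.2934 * 2.5970 = 16.3439 kW

COP = 6.2934, Qh = 16.3439 kW


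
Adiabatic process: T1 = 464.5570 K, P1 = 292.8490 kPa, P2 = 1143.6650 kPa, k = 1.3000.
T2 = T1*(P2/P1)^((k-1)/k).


(k-1)/k = 0.2308
(P2/P1)^exp = 1.3694
T2 = 464.5570 * 1.3694 = 636.1724 K

636.1724 K


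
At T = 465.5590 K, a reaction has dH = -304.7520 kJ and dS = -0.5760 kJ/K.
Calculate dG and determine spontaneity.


T*dS = 465.5590 * -0.5760 = -268.1620 kJ
dG = -304.7520 + 268.1620 = -36.5900 kJ (spontaneous)

dG = -36.5900 kJ, spontaneous


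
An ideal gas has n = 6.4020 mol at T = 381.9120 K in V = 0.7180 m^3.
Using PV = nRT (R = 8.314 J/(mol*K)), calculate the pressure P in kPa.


P = nRT/V = 6.4020 * 8.314 * 381.9120 / 0.7180
= 20327.7352 / 0.7180 = 28311.6089 Pa = 28.3116 kPa

28.3116 kPa


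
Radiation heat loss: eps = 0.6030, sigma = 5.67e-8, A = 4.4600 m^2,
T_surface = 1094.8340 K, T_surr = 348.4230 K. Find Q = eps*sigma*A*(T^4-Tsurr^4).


T^4 = 1.4368e+12
Tsurr^4 = 1.4738e+10
Q = 0.6030 * 5.67e-8 * 4.4600 * 1.4221e+12 = 216845.6075 W

216845.6075 W


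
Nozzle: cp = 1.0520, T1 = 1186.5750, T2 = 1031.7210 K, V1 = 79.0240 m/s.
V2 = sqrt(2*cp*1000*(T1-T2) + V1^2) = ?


dT = 154.8540 K
2*cp*1000*dT = 325812.8160
V1^2 = 6244.7926
V2 = sqrt(332057.6086) = 576.2444 m/s

576.2444 m/s


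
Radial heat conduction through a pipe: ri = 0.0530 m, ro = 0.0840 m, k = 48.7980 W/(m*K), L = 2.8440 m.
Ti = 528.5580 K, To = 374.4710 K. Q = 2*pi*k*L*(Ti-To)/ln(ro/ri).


dT = 154.0870 K
ln(ro/ri) = 0.4605
Q = 2*pi*48.7980*2.8440*154.0870 / 0.4605 = 291759.0793 W

291759.0793 W


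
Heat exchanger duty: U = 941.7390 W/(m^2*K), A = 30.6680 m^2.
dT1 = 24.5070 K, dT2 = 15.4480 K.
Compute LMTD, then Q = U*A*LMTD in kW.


LMTD = 19.6304 K
Q = 941.7390 * 30.6680 * 19.6304 = 566949.1338 W = 566.9491 kW

566.9491 kW


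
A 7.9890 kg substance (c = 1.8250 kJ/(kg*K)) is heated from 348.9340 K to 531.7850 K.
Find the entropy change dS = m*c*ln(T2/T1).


T2/T1 = 1.5240
ln(T2/T1) = 0.4214
dS = 7.9890 * 1.8250 * 0.4214 = 6.1433 kJ/K

6.1433 kJ/K


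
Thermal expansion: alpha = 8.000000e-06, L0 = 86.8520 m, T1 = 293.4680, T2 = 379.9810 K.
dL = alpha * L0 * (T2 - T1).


dT = 86.5130 K
dL = 8.000000e-06 * 86.8520 * 86.5130 = 0.060111 m
L_final = 86.912111 m

dL = 0.060111 m


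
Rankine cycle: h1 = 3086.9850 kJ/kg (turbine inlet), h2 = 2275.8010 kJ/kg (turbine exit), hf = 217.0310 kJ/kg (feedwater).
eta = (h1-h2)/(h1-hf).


W = 811.1840 kJ/kg
Q_in = 2869.9540 kJ/kg
eta = 0.2826 = 28.2647%

eta = 28.2647%


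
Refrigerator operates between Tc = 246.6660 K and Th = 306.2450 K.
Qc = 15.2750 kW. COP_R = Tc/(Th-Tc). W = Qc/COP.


COP = 246.6660 / 59.5790 = 4.1402
W = 15.2750 / 4.1402 = 3.6895 kW

COP = 4.1402, W = 3.6895 kW


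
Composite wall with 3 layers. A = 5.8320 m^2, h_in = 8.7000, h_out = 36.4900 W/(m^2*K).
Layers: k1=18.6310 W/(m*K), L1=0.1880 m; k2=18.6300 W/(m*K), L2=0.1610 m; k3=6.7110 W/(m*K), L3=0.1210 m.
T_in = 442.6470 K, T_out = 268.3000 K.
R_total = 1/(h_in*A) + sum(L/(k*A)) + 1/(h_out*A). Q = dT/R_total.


R_conv_in = 1/(8.7000*5.8320) = 0.0197
R_1 = 0.1880/(18.6310*5.8320) = 0.0017
R_2 = 0.1610/(18.6300*5.8320) = 0.0015
R_3 = 0.1210/(6.7110*5.8320) = 0.0031
R_conv_out = 1/(36.4900*5.8320) = 0.0047
R_total = 0.0307 K/W
Q = 174.3470 / 0.0307 = 5676.9094 W

R_total = 0.0307 K/W, Q = 5676.9094 W


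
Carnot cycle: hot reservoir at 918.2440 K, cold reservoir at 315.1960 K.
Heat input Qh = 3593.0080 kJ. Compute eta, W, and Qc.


eta = 1 - 315.1960/918.2440 = 0.6567
W = 0.6567 * 3593.0080 = 2359.6738 kJ
Qc = 3593.0080 - 2359.6738 = 1233.3342 kJ

eta = 65.6740%, W = 2359.6738 kJ, Qc = 1233.3342 kJ


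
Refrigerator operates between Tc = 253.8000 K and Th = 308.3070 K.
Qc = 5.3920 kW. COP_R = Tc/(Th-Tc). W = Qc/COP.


COP = 253.8000 / 54.5070 = 4.6563
W = 5.3920 / 4.6563 = 1.1580 kW

COP = 4.6563, W = 1.1580 kW


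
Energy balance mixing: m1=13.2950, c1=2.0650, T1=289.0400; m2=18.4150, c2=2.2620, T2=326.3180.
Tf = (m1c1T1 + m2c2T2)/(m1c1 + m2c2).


num = 21528.0429
den = 69.1089
Tf = 311.5090 K

311.5090 K


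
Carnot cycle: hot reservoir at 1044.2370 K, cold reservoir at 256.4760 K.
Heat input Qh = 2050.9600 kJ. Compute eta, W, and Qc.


eta = 1 - 256.4760/1044.2370 = 0.7544
W = 0.7544 * 2050.9600 = 1547.2218 kJ
Qc = 2050.9600 - 1547.2218 = 503.7382 kJ

eta = 75.4389%, W = 1547.2218 kJ, Qc = 503.7382 kJ


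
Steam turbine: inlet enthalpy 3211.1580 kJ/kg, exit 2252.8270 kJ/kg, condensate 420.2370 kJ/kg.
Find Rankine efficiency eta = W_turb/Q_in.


W = 958.3310 kJ/kg
Q_in = 2790.9210 kJ/kg
eta = 0.3434 = 34.3374%

eta = 34.3374%


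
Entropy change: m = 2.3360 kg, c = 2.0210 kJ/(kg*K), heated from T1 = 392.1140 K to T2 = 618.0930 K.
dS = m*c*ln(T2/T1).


T2/T1 = 1.5763
ln(T2/T1) = 0.4551
dS = 2.3360 * 2.0210 * 0.4551 = 2.1485 kJ/K

2.1485 kJ/K


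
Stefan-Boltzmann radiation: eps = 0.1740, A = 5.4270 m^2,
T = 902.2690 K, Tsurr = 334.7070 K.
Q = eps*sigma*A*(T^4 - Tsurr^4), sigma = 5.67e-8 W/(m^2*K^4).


T^4 = 6.6274e+11
Tsurr^4 = 1.2550e+10
Q = 0.1740 * 5.67e-8 * 5.4270 * 6.5019e+11 = 34812.3304 W

34812.3304 W


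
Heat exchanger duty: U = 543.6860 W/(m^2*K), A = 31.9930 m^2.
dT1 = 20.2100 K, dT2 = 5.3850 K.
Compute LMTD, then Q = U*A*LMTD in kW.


LMTD = 11.2093 K
Q = 543.6860 * 31.9930 * 11.2093 = 194976.5412 W = 194.9765 kW

194.9765 kW


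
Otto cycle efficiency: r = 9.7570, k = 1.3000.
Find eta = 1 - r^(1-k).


r^(k-1) = 1.9806
eta = 1 - 1/1.9806 = 0.4951 = 49.5100%

49.5100%


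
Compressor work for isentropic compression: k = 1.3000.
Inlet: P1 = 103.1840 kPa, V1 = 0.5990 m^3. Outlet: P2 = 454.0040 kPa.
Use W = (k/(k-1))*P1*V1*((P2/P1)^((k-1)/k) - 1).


(k-1)/k = 0.2308
(P2/P1)^exp = 1.4076
W = 4.3333 * 103.1840 * 0.5990 * (1.4076 - 1) = 109.1755 kJ

109.1755 kJ


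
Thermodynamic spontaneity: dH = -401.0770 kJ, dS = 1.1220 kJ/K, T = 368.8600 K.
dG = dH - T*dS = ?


T*dS = 368.8600 * 1.1220 = 413.8609 kJ
dG = -401.0770 - 413.8609 = -814.9379 kJ (spontaneous)

dG = -814.9379 kJ, spontaneous


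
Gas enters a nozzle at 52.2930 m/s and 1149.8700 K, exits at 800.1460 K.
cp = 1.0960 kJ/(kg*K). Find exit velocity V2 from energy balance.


dT = 349.7240 K
2*cp*1000*dT = 766595.0080
V1^2 = 2734.5578
V2 = sqrt(769329.5658) = 877.1143 m/s

877.1143 m/s


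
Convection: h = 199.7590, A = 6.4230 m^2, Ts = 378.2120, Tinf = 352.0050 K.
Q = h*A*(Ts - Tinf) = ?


dT = 26.2070 K
Q = 199.7590 * 6.4230 * 26.2070 = 33624.9453 W

33624.9453 W


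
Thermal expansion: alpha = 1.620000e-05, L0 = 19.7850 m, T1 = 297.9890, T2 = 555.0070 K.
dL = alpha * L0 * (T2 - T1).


dT = 257.0180 K
dL = 1.620000e-05 * 19.7850 * 257.0180 = 0.082379 m
L_final = 19.867379 m

dL = 0.082379 m


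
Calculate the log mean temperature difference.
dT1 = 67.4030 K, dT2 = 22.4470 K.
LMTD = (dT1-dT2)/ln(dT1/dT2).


dT1/dT2 = 3.0028
ln(dT1/dT2) = 1.0995
LMTD = 44.9560 / 1.0995 = 40.8865 K

40.8865 K


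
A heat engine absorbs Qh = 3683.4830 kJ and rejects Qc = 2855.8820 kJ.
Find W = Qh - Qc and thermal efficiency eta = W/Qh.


W = 3683.4830 - 2855.8820 = 827.6010 kJ
eta = 827.6010 / 3683.4830 = 0.2247 = 22.4679%

W = 827.6010 kJ, eta = 22.4679%


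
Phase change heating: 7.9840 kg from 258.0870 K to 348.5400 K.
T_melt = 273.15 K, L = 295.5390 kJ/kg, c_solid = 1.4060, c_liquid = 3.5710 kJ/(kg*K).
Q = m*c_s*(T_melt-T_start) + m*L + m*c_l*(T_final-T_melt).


Q1 (sensible, solid) = 7.9840 * 1.4060 * 15.0630 = 169.0898 kJ
Q2 (latent) = 7.9840 * 295.5390 = 2359.5834 kJ
Q3 (sensible, liquid) = 7.9840 * 3.5710 * 75.3900 = 2149.4340 kJ
Q_total = 4678.1072 kJ

4678.1072 kJ


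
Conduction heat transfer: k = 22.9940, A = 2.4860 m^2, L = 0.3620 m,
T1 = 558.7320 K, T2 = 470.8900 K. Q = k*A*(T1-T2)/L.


dT = 87.8420 K
Q = 22.9940 * 2.4860 * 87.8420 / 0.3620 = 13871.0487 W

13871.0487 W


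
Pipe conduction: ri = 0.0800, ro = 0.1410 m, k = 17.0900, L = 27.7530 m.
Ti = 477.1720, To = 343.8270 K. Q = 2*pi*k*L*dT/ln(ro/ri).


dT = 133.3450 K
ln(ro/ri) = 0.5667
Q = 2*pi*17.0900*27.7530*133.3450 / 0.5667 = 701180.6212 W

701180.6212 W


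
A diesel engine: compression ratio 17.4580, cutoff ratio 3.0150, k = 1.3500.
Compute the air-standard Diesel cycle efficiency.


r^(k-1) = 2.7208
rc^k = 4.4365
eta = 0.5357 = 53.5692%

53.5692%


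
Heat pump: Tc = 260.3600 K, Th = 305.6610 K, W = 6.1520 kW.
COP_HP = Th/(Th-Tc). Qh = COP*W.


COP = 305.6610 / 45.3010 = 6.7473
Qh = 6.7473 * 6.1520 = 41.5096 kW

COP = 6.7473, Qh = 41.5096 kW


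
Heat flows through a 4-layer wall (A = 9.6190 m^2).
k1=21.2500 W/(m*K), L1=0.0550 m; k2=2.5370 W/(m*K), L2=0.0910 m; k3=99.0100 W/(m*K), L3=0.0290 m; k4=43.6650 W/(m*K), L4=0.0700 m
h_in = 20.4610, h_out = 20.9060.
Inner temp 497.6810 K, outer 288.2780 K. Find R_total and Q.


R_conv_in = 1/(20.4610*9.6190) = 0.0051
R_1 = 0.0550/(21.2500*9.6190) = 0.0003
R_2 = 0.0910/(2.5370*9.6190) = 0.0037
R_3 = 0.0290/(99.0100*9.6190) = 3.0450e-05
R_4 = 0.0700/(43.6650*9.6190) = 0.0002
R_conv_out = 1/(20.9060*9.6190) = 0.0050
R_total = 0.0142 K/W
Q = 209.4030 / 0.0142 = 14696.0988 W

R_total = 0.0142 K/W, Q = 14696.0988 W


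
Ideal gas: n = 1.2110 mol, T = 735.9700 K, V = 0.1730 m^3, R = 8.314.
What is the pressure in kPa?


P = nRT/V = 1.2110 * 8.314 * 735.9700 / 0.1730
= 7409.9329 / 0.1730 = 42831.9821 Pa = 42.8320 kPa

42.8320 kPa


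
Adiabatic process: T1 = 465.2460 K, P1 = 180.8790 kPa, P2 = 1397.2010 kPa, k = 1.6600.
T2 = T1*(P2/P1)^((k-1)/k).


(k-1)/k = 0.3976
(P2/P1)^exp = 2.2543
T2 = 465.2460 * 2.2543 = 1048.7971 K

1048.7971 K


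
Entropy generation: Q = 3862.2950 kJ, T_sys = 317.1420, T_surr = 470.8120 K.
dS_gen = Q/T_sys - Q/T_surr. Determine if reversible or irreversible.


dS_sys = 3862.2950/317.1420 = 12.1784 kJ/K
dS_surr = -3862.2950/470.8120 = -8.2035 kJ/K
dS_gen = 12.1784 - 8.2035 = 3.9750 kJ/K (irreversible)

dS_gen = 3.9750 kJ/K, irreversible


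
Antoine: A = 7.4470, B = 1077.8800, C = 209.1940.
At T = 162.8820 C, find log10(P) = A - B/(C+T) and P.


C+T = 372.0760
B/(C+T) = 2.8969
log10(P) = 7.4470 - 2.8969 = 4.5501
P = 10^4.5501 = 35486.6469 mmHg

35486.6469 mmHg


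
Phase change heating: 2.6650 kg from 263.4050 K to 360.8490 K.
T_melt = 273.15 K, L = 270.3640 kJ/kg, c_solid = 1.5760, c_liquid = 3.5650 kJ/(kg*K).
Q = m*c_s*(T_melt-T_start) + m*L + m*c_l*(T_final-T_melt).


Q1 (sensible, solid) = 2.6650 * 1.5760 * 9.7450 = 40.9294 kJ
Q2 (latent) = 2.6650 * 270.3640 = 720.5201 kJ
Q3 (sensible, liquid) = 2.6650 * 3.5650 * 87.6990 = 833.2041 kJ
Q_total = 1594.6535 kJ

1594.6535 kJ


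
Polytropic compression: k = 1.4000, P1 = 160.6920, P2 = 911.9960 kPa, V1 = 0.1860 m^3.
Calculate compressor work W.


(k-1)/k = 0.2857
(P2/P1)^exp = 1.6422
W = 3.5000 * 160.6920 * 0.1860 * (1.6422 - 1) = 67.1817 kJ

67.1817 kJ


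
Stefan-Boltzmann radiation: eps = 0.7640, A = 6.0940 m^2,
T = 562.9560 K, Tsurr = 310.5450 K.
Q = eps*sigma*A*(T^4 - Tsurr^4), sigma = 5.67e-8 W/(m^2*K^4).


T^4 = 1.0044e+11
Tsurr^4 = 9.3003e+09
Q = 0.7640 * 5.67e-8 * 6.0940 * 9.1138e+10 = 24058.9426 W

24058.9426 W


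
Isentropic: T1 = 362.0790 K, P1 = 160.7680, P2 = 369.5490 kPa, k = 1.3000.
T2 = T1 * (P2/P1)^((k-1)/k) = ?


(k-1)/k = 0.2308
(P2/P1)^exp = 1.2118
T2 = 362.0790 * 1.2118 = 438.7530 K

438.7530 K


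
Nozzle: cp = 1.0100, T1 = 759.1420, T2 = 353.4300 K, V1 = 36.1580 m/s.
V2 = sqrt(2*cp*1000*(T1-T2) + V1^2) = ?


dT = 405.7120 K
2*cp*1000*dT = 819538.2400
V1^2 = 1307.4010
V2 = sqrt(820845.6410) = 906.0053 m/s

906.0053 m/s


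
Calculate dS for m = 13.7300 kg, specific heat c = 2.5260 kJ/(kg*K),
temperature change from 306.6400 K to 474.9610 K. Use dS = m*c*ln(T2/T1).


T2/T1 = 1.5489
ln(T2/T1) = 0.4376
dS = 13.7300 * 2.5260 * 0.4376 = 15.1754 kJ/K

15.1754 kJ/K


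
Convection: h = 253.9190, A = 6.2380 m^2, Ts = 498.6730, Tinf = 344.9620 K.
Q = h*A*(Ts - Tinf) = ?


dT = 153.7110 K
Q = 253.9190 * 6.2380 * 153.7110 = 243470.0346 W

243470.0346 W


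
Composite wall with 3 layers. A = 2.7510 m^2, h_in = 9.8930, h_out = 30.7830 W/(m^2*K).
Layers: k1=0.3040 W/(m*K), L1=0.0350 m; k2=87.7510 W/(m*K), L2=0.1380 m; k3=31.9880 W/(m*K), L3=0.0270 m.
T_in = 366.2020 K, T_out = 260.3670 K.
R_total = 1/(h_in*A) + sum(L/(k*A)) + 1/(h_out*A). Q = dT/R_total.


R_conv_in = 1/(9.8930*2.7510) = 0.0367
R_1 = 0.0350/(0.3040*2.7510) = 0.0419
R_2 = 0.1380/(87.7510*2.7510) = 0.0006
R_3 = 0.0270/(31.9880*2.7510) = 0.0003
R_conv_out = 1/(30.7830*2.7510) = 0.0118
R_total = 0.0913 K/W
Q = 105.8350 / 0.0913 = 1159.4358 W

R_total = 0.0913 K/W, Q = 1159.4358 W


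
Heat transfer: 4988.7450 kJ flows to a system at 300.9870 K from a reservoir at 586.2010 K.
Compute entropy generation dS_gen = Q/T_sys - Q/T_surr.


dS_sys = 4988.7450/300.9870 = 16.5746 kJ/K
dS_surr = -4988.7450/586.2010 = -8.5103 kJ/K
dS_gen = 16.5746 - 8.5103 = 8.0643 kJ/K (irreversible)

dS_gen = 8.0643 kJ/K, irreversible


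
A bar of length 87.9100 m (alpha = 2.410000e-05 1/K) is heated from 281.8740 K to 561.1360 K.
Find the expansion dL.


dT = 279.2620 K
dL = 2.410000e-05 * 87.9100 * 279.2620 = 0.591653 m
L_final = 88.501653 m

dL = 0.591653 m


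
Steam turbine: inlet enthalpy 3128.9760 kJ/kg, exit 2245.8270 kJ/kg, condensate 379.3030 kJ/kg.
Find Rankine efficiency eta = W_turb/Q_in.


W = 883.1490 kJ/kg
Q_in = 2749.6730 kJ/kg
eta = 0.3212 = 32.1183%

eta = 32.1183%


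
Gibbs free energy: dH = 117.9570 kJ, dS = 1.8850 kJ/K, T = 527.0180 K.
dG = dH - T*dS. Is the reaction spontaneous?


T*dS = 527.0180 * 1.8850 = 993.4289 kJ
dG = 117.9570 - 993.4289 = -875.4719 kJ (spontaneous)

dG = -875.4719 kJ, spontaneous


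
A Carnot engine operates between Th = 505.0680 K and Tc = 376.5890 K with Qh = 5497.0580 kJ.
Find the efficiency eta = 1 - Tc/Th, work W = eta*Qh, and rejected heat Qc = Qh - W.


eta = 1 - 376.5890/505.0680 = 0.2544
W = 0.2544 * 5497.0580 = 1398.3395 kJ
Qc = 5497.0580 - 1398.3395 = 4098.7185 kJ

eta = 25.4380%, W = 1398.3395 kJ, Qc = 4098.7185 kJ


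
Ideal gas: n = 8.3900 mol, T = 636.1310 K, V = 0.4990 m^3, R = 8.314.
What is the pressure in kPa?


P = nRT/V = 8.3900 * 8.314 * 636.1310 / 0.4990
= 44372.9744 / 0.4990 = 88923.7964 Pa = 88.9238 kPa

88.9238 kPa


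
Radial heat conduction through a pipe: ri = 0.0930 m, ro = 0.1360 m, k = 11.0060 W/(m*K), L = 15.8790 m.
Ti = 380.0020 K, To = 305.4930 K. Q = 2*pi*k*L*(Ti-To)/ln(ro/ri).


dT = 74.5090 K
ln(ro/ri) = 0.3801
Q = 2*pi*11.0060*15.8790*74.5090 / 0.3801 = 215275.3783 W

215275.3783 W
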